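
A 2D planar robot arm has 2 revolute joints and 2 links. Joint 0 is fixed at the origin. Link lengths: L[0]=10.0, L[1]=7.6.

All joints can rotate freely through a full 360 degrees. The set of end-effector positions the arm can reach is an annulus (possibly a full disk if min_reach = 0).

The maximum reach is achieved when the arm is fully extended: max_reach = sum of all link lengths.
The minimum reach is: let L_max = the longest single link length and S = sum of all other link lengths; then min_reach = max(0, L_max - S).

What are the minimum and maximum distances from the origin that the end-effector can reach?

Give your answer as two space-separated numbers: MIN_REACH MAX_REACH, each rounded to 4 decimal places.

Answer: 2.4000 17.6000

Derivation:
Link lengths: [10.0, 7.6]
max_reach = 10 + 7.6 = 17.6
L_max = max([10.0, 7.6]) = 10
S (sum of others) = 17.6 - 10 = 7.6
min_reach = max(0, 10 - 7.6) = max(0, 2.4) = 2.4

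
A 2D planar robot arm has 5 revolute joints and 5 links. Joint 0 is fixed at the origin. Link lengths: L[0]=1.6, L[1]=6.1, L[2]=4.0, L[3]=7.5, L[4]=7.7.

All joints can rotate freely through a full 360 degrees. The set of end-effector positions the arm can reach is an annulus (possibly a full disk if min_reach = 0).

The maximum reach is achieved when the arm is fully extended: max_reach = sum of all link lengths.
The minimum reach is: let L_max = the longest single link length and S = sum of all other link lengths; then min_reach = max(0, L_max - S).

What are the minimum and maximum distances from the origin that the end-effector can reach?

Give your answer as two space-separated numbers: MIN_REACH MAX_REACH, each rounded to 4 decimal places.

Link lengths: [1.6, 6.1, 4.0, 7.5, 7.7]
max_reach = 1.6 + 6.1 + 4 + 7.5 + 7.7 = 26.9
L_max = max([1.6, 6.1, 4.0, 7.5, 7.7]) = 7.7
S (sum of others) = 26.9 - 7.7 = 19.2
min_reach = max(0, 7.7 - 19.2) = max(0, -11.5) = 0

Answer: 0.0000 26.9000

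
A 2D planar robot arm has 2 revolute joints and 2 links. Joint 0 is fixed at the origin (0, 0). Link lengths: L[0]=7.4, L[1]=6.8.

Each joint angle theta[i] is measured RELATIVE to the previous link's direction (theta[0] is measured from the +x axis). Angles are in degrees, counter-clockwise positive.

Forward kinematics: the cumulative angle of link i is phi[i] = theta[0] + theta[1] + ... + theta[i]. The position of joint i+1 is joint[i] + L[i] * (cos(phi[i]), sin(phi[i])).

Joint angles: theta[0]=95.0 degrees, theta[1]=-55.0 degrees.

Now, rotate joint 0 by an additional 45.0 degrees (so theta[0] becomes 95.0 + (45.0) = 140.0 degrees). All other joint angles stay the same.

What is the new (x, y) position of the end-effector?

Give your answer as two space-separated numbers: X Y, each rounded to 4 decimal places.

Answer: -5.0761 11.5308

Derivation:
joint[0] = (0.0000, 0.0000)  (base)
link 0: phi[0] = 140 = 140 deg
  cos(140 deg) = -0.7660, sin(140 deg) = 0.6428
  joint[1] = (0.0000, 0.0000) + 7.4 * (-0.7660, 0.6428) = (0.0000 + -5.6687, 0.0000 + 4.7566) = (-5.6687, 4.7566)
link 1: phi[1] = 140 + -55 = 85 deg
  cos(85 deg) = 0.0872, sin(85 deg) = 0.9962
  joint[2] = (-5.6687, 4.7566) + 6.8 * (0.0872, 0.9962) = (-5.6687 + 0.5927, 4.7566 + 6.7741) = (-5.0761, 11.5308)
End effector: (-5.0761, 11.5308)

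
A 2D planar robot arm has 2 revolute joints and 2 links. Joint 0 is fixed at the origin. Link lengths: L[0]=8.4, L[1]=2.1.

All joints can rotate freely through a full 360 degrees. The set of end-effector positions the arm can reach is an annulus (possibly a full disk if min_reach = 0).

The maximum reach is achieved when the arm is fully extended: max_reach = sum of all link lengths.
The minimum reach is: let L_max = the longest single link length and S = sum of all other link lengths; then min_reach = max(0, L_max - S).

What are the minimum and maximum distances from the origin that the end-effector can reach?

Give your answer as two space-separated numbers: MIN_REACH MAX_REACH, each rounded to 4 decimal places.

Answer: 6.3000 10.5000

Derivation:
Link lengths: [8.4, 2.1]
max_reach = 8.4 + 2.1 = 10.5
L_max = max([8.4, 2.1]) = 8.4
S (sum of others) = 10.5 - 8.4 = 2.1
min_reach = max(0, 8.4 - 2.1) = max(0, 6.3) = 6.3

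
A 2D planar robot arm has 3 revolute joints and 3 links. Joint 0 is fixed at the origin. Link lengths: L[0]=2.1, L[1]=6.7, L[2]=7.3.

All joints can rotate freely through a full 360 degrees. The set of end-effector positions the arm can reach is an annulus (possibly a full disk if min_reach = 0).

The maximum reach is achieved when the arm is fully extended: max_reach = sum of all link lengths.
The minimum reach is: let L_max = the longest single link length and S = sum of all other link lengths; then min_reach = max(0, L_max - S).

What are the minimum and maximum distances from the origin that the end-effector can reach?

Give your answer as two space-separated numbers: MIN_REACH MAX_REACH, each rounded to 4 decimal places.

Link lengths: [2.1, 6.7, 7.3]
max_reach = 2.1 + 6.7 + 7.3 = 16.1
L_max = max([2.1, 6.7, 7.3]) = 7.3
S (sum of others) = 16.1 - 7.3 = 8.8
min_reach = max(0, 7.3 - 8.8) = max(0, -1.5) = 0

Answer: 0.0000 16.1000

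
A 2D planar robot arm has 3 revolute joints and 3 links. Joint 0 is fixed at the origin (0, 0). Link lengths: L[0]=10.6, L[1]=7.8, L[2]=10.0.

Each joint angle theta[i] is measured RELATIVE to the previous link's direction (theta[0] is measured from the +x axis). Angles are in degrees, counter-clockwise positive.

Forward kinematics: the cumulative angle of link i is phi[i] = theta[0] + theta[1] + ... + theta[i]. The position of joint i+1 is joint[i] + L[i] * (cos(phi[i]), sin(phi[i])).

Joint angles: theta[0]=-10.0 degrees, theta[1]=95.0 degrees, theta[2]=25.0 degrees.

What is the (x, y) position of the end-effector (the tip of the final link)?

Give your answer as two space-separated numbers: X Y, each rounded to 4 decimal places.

Answer: 7.6986 15.3266

Derivation:
joint[0] = (0.0000, 0.0000)  (base)
link 0: phi[0] = -10 = -10 deg
  cos(-10 deg) = 0.9848, sin(-10 deg) = -0.1736
  joint[1] = (0.0000, 0.0000) + 10.6 * (0.9848, -0.1736) = (0.0000 + 10.4390, 0.0000 + -1.8407) = (10.4390, -1.8407)
link 1: phi[1] = -10 + 95 = 85 deg
  cos(85 deg) = 0.0872, sin(85 deg) = 0.9962
  joint[2] = (10.4390, -1.8407) + 7.8 * (0.0872, 0.9962) = (10.4390 + 0.6798, -1.8407 + 7.7703) = (11.1188, 5.9296)
link 2: phi[2] = -10 + 95 + 25 = 110 deg
  cos(110 deg) = -0.3420, sin(110 deg) = 0.9397
  joint[3] = (11.1188, 5.9296) + 10 * (-0.3420, 0.9397) = (11.1188 + -3.4202, 5.9296 + 9.3969) = (7.6986, 15.3266)
End effector: (7.6986, 15.3266)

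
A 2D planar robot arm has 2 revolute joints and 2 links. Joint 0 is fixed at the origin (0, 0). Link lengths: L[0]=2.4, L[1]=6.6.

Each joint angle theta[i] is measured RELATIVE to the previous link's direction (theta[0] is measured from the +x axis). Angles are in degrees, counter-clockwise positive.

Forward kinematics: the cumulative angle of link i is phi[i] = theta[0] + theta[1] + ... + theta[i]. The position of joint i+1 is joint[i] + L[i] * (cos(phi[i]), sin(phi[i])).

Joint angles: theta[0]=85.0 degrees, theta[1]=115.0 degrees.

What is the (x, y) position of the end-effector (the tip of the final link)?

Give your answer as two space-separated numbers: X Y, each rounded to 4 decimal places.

joint[0] = (0.0000, 0.0000)  (base)
link 0: phi[0] = 85 = 85 deg
  cos(85 deg) = 0.0872, sin(85 deg) = 0.9962
  joint[1] = (0.0000, 0.0000) + 2.4 * (0.0872, 0.9962) = (0.0000 + 0.2092, 0.0000 + 2.3909) = (0.2092, 2.3909)
link 1: phi[1] = 85 + 115 = 200 deg
  cos(200 deg) = -0.9397, sin(200 deg) = -0.3420
  joint[2] = (0.2092, 2.3909) + 6.6 * (-0.9397, -0.3420) = (0.2092 + -6.2020, 2.3909 + -2.2573) = (-5.9928, 0.1335)
End effector: (-5.9928, 0.1335)

Answer: -5.9928 0.1335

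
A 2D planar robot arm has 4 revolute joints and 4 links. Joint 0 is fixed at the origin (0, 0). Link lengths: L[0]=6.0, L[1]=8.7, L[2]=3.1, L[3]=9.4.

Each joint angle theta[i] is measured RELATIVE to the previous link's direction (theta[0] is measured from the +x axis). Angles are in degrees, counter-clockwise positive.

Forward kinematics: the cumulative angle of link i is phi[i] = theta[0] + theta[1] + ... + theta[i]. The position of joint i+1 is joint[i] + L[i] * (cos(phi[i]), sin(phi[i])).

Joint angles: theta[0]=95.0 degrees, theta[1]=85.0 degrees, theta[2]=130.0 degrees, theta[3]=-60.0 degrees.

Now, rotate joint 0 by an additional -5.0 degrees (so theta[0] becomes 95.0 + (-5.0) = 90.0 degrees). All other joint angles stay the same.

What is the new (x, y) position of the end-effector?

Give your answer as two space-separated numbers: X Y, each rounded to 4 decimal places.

Answer: -10.8614 -4.3004

Derivation:
joint[0] = (0.0000, 0.0000)  (base)
link 0: phi[0] = 90 = 90 deg
  cos(90 deg) = 0.0000, sin(90 deg) = 1.0000
  joint[1] = (0.0000, 0.0000) + 6 * (0.0000, 1.0000) = (0.0000 + 0.0000, 0.0000 + 6.0000) = (0.0000, 6.0000)
link 1: phi[1] = 90 + 85 = 175 deg
  cos(175 deg) = -0.9962, sin(175 deg) = 0.0872
  joint[2] = (0.0000, 6.0000) + 8.7 * (-0.9962, 0.0872) = (0.0000 + -8.6669, 6.0000 + 0.7583) = (-8.6669, 6.7583)
link 2: phi[2] = 90 + 85 + 130 = 305 deg
  cos(305 deg) = 0.5736, sin(305 deg) = -0.8192
  joint[3] = (-8.6669, 6.7583) + 3.1 * (0.5736, -0.8192) = (-8.6669 + 1.7781, 6.7583 + -2.5394) = (-6.8888, 4.2189)
link 3: phi[3] = 90 + 85 + 130 + -60 = 245 deg
  cos(245 deg) = -0.4226, sin(245 deg) = -0.9063
  joint[4] = (-6.8888, 4.2189) + 9.4 * (-0.4226, -0.9063) = (-6.8888 + -3.9726, 4.2189 + -8.5193) = (-10.8614, -4.3004)
End effector: (-10.8614, -4.3004)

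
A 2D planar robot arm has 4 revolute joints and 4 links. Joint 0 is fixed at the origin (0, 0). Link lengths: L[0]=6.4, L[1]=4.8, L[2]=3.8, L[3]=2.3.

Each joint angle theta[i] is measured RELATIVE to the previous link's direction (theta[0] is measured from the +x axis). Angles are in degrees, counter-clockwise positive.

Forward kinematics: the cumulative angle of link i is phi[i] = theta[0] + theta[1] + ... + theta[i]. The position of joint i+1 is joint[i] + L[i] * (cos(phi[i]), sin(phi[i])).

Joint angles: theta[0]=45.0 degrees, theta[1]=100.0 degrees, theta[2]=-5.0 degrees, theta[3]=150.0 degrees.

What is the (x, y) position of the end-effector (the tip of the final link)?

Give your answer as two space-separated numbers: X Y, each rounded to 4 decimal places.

Answer: -1.5308 7.5600

Derivation:
joint[0] = (0.0000, 0.0000)  (base)
link 0: phi[0] = 45 = 45 deg
  cos(45 deg) = 0.7071, sin(45 deg) = 0.7071
  joint[1] = (0.0000, 0.0000) + 6.4 * (0.7071, 0.7071) = (0.0000 + 4.5255, 0.0000 + 4.5255) = (4.5255, 4.5255)
link 1: phi[1] = 45 + 100 = 145 deg
  cos(145 deg) = -0.8192, sin(145 deg) = 0.5736
  joint[2] = (4.5255, 4.5255) + 4.8 * (-0.8192, 0.5736) = (4.5255 + -3.9319, 4.5255 + 2.7532) = (0.5936, 7.2787)
link 2: phi[2] = 45 + 100 + -5 = 140 deg
  cos(140 deg) = -0.7660, sin(140 deg) = 0.6428
  joint[3] = (0.5936, 7.2787) + 3.8 * (-0.7660, 0.6428) = (0.5936 + -2.9110, 7.2787 + 2.4426) = (-2.3174, 9.7212)
link 3: phi[3] = 45 + 100 + -5 + 150 = 290 deg
  cos(290 deg) = 0.3420, sin(290 deg) = -0.9397
  joint[4] = (-2.3174, 9.7212) + 2.3 * (0.3420, -0.9397) = (-2.3174 + 0.7866, 9.7212 + -2.1613) = (-1.5308, 7.5600)
End effector: (-1.5308, 7.5600)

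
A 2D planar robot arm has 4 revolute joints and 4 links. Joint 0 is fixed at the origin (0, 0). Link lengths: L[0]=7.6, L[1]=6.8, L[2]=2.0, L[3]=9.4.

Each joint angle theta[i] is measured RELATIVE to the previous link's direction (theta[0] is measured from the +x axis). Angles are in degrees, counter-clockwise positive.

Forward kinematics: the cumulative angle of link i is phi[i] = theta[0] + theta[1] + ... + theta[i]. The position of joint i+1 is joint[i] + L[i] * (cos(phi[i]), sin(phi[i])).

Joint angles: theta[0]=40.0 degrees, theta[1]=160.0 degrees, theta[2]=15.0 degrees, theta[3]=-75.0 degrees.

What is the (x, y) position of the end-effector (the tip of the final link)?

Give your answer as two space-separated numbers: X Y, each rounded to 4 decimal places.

joint[0] = (0.0000, 0.0000)  (base)
link 0: phi[0] = 40 = 40 deg
  cos(40 deg) = 0.7660, sin(40 deg) = 0.6428
  joint[1] = (0.0000, 0.0000) + 7.6 * (0.7660, 0.6428) = (0.0000 + 5.8219, 0.0000 + 4.8852) = (5.8219, 4.8852)
link 1: phi[1] = 40 + 160 = 200 deg
  cos(200 deg) = -0.9397, sin(200 deg) = -0.3420
  joint[2] = (5.8219, 4.8852) + 6.8 * (-0.9397, -0.3420) = (5.8219 + -6.3899, 4.8852 + -2.3257) = (-0.5680, 2.5594)
link 2: phi[2] = 40 + 160 + 15 = 215 deg
  cos(215 deg) = -0.8192, sin(215 deg) = -0.5736
  joint[3] = (-0.5680, 2.5594) + 2 * (-0.8192, -0.5736) = (-0.5680 + -1.6383, 2.5594 + -1.1472) = (-2.2063, 1.4123)
link 3: phi[3] = 40 + 160 + 15 + -75 = 140 deg
  cos(140 deg) = -0.7660, sin(140 deg) = 0.6428
  joint[4] = (-2.2063, 1.4123) + 9.4 * (-0.7660, 0.6428) = (-2.2063 + -7.2008, 1.4123 + 6.0422) = (-9.4071, 7.4545)
End effector: (-9.4071, 7.4545)

Answer: -9.4071 7.4545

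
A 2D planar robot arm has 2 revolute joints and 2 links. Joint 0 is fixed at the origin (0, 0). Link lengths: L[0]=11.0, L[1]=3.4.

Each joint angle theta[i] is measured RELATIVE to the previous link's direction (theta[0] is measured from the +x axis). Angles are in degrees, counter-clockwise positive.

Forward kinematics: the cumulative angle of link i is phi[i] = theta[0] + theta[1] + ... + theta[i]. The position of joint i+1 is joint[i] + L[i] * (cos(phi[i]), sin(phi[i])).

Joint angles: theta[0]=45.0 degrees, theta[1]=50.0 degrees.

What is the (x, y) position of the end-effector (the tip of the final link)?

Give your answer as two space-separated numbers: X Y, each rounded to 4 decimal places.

Answer: 7.4818 11.1652

Derivation:
joint[0] = (0.0000, 0.0000)  (base)
link 0: phi[0] = 45 = 45 deg
  cos(45 deg) = 0.7071, sin(45 deg) = 0.7071
  joint[1] = (0.0000, 0.0000) + 11 * (0.7071, 0.7071) = (0.0000 + 7.7782, 0.0000 + 7.7782) = (7.7782, 7.7782)
link 1: phi[1] = 45 + 50 = 95 deg
  cos(95 deg) = -0.0872, sin(95 deg) = 0.9962
  joint[2] = (7.7782, 7.7782) + 3.4 * (-0.0872, 0.9962) = (7.7782 + -0.2963, 7.7782 + 3.3871) = (7.4818, 11.1652)
End effector: (7.4818, 11.1652)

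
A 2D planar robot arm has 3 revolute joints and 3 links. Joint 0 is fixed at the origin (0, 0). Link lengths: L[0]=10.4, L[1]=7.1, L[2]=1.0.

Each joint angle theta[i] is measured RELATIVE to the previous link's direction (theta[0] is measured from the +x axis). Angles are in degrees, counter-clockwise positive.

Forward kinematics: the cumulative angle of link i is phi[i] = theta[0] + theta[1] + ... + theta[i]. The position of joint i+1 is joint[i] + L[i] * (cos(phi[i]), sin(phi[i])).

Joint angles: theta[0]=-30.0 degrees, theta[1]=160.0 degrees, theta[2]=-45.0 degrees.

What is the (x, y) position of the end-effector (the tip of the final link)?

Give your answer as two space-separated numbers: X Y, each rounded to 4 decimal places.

joint[0] = (0.0000, 0.0000)  (base)
link 0: phi[0] = -30 = -30 deg
  cos(-30 deg) = 0.8660, sin(-30 deg) = -0.5000
  joint[1] = (0.0000, 0.0000) + 10.4 * (0.8660, -0.5000) = (0.0000 + 9.0067, 0.0000 + -5.2000) = (9.0067, -5.2000)
link 1: phi[1] = -30 + 160 = 130 deg
  cos(130 deg) = -0.6428, sin(130 deg) = 0.7660
  joint[2] = (9.0067, -5.2000) + 7.1 * (-0.6428, 0.7660) = (9.0067 + -4.5638, -5.2000 + 5.4389) = (4.4429, 0.2389)
link 2: phi[2] = -30 + 160 + -45 = 85 deg
  cos(85 deg) = 0.0872, sin(85 deg) = 0.9962
  joint[3] = (4.4429, 0.2389) + 1 * (0.0872, 0.9962) = (4.4429 + 0.0872, 0.2389 + 0.9962) = (4.5300, 1.2351)
End effector: (4.5300, 1.2351)

Answer: 4.5300 1.2351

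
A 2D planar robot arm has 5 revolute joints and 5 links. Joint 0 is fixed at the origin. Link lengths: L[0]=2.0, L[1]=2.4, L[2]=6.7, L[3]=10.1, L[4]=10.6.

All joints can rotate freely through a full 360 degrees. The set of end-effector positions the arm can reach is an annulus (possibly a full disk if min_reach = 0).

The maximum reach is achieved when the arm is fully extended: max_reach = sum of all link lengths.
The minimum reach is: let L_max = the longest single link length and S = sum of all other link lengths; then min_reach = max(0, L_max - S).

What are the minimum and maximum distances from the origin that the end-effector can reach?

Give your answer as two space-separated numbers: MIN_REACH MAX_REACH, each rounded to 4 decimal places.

Link lengths: [2.0, 2.4, 6.7, 10.1, 10.6]
max_reach = 2 + 2.4 + 6.7 + 10.1 + 10.6 = 31.8
L_max = max([2.0, 2.4, 6.7, 10.1, 10.6]) = 10.6
S (sum of others) = 31.8 - 10.6 = 21.2
min_reach = max(0, 10.6 - 21.2) = max(0, -10.6) = 0

Answer: 0.0000 31.8000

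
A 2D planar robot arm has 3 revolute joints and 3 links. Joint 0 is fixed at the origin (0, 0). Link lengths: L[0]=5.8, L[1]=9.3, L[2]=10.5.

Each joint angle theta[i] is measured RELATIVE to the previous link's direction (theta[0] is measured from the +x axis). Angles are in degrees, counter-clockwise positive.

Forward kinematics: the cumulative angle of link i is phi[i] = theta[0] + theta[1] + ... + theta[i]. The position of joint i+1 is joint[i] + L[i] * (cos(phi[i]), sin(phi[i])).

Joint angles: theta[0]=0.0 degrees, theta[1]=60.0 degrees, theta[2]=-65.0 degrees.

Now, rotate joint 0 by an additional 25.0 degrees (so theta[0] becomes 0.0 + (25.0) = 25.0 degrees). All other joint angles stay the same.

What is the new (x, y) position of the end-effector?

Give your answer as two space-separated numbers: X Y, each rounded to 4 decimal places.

Answer: 15.9339 15.3070

Derivation:
joint[0] = (0.0000, 0.0000)  (base)
link 0: phi[0] = 25 = 25 deg
  cos(25 deg) = 0.9063, sin(25 deg) = 0.4226
  joint[1] = (0.0000, 0.0000) + 5.8 * (0.9063, 0.4226) = (0.0000 + 5.2566, 0.0000 + 2.4512) = (5.2566, 2.4512)
link 1: phi[1] = 25 + 60 = 85 deg
  cos(85 deg) = 0.0872, sin(85 deg) = 0.9962
  joint[2] = (5.2566, 2.4512) + 9.3 * (0.0872, 0.9962) = (5.2566 + 0.8105, 2.4512 + 9.2646) = (6.0671, 11.7158)
link 2: phi[2] = 25 + 60 + -65 = 20 deg
  cos(20 deg) = 0.9397, sin(20 deg) = 0.3420
  joint[3] = (6.0671, 11.7158) + 10.5 * (0.9397, 0.3420) = (6.0671 + 9.8668, 11.7158 + 3.5912) = (15.9339, 15.3070)
End effector: (15.9339, 15.3070)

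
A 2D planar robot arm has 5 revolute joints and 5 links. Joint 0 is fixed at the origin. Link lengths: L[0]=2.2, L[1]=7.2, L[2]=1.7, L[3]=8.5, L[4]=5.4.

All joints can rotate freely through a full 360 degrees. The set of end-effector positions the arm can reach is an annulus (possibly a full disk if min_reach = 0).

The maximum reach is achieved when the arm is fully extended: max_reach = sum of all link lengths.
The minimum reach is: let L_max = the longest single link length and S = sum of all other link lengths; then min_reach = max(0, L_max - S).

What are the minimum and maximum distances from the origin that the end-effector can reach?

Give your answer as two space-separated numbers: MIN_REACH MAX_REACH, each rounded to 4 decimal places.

Link lengths: [2.2, 7.2, 1.7, 8.5, 5.4]
max_reach = 2.2 + 7.2 + 1.7 + 8.5 + 5.4 = 25
L_max = max([2.2, 7.2, 1.7, 8.5, 5.4]) = 8.5
S (sum of others) = 25 - 8.5 = 16.5
min_reach = max(0, 8.5 - 16.5) = max(0, -8) = 0

Answer: 0.0000 25.0000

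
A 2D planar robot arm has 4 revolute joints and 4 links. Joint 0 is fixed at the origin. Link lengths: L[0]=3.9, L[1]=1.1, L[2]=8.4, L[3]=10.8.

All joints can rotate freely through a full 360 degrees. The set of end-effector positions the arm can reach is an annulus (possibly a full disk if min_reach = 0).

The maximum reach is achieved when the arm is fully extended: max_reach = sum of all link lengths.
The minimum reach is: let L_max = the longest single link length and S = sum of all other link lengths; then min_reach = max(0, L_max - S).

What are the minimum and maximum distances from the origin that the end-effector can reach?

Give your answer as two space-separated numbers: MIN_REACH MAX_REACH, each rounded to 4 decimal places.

Answer: 0.0000 24.2000

Derivation:
Link lengths: [3.9, 1.1, 8.4, 10.8]
max_reach = 3.9 + 1.1 + 8.4 + 10.8 = 24.2
L_max = max([3.9, 1.1, 8.4, 10.8]) = 10.8
S (sum of others) = 24.2 - 10.8 = 13.4
min_reach = max(0, 10.8 - 13.4) = max(0, -2.6) = 0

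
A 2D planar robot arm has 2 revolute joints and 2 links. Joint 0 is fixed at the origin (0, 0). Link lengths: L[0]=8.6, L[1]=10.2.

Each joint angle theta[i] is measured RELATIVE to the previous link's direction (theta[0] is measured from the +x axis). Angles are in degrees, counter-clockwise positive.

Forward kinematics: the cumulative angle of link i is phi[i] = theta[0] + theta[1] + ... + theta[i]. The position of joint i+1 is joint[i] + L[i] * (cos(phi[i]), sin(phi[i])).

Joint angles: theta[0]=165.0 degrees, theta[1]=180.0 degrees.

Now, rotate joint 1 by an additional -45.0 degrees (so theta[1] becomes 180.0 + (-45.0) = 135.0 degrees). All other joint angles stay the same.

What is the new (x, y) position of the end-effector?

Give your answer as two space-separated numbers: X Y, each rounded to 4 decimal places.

joint[0] = (0.0000, 0.0000)  (base)
link 0: phi[0] = 165 = 165 deg
  cos(165 deg) = -0.9659, sin(165 deg) = 0.2588
  joint[1] = (0.0000, 0.0000) + 8.6 * (-0.9659, 0.2588) = (0.0000 + -8.3070, 0.0000 + 2.2258) = (-8.3070, 2.2258)
link 1: phi[1] = 165 + 135 = 300 deg
  cos(300 deg) = 0.5000, sin(300 deg) = -0.8660
  joint[2] = (-8.3070, 2.2258) + 10.2 * (0.5000, -0.8660) = (-8.3070 + 5.1000, 2.2258 + -8.8335) = (-3.2070, -6.6076)
End effector: (-3.2070, -6.6076)

Answer: -3.2070 -6.6076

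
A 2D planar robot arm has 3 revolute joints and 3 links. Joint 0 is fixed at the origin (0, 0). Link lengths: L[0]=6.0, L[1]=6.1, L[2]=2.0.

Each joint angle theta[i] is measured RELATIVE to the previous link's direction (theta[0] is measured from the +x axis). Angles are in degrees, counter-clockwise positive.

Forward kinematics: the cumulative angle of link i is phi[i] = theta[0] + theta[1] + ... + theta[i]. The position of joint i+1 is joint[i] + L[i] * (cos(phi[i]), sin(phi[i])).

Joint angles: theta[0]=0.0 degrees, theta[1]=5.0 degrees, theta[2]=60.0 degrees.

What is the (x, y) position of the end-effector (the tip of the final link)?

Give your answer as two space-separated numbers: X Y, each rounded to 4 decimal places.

joint[0] = (0.0000, 0.0000)  (base)
link 0: phi[0] = 0 = 0 deg
  cos(0 deg) = 1.0000, sin(0 deg) = 0.0000
  joint[1] = (0.0000, 0.0000) + 6 * (1.0000, 0.0000) = (0.0000 + 6.0000, 0.0000 + 0.0000) = (6.0000, 0.0000)
link 1: phi[1] = 0 + 5 = 5 deg
  cos(5 deg) = 0.9962, sin(5 deg) = 0.0872
  joint[2] = (6.0000, 0.0000) + 6.1 * (0.9962, 0.0872) = (6.0000 + 6.0768, 0.0000 + 0.5317) = (12.0768, 0.5317)
link 2: phi[2] = 0 + 5 + 60 = 65 deg
  cos(65 deg) = 0.4226, sin(65 deg) = 0.9063
  joint[3] = (12.0768, 0.5317) + 2 * (0.4226, 0.9063) = (12.0768 + 0.8452, 0.5317 + 1.8126) = (12.9220, 2.3443)
End effector: (12.9220, 2.3443)

Answer: 12.9220 2.3443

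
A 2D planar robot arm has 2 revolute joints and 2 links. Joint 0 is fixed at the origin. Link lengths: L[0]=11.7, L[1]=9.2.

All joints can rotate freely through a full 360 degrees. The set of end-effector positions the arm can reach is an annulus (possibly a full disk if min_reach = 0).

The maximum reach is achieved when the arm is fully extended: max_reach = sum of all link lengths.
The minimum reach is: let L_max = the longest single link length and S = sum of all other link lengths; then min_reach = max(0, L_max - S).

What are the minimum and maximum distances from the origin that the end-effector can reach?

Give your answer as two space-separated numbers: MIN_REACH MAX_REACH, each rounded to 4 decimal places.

Answer: 2.5000 20.9000

Derivation:
Link lengths: [11.7, 9.2]
max_reach = 11.7 + 9.2 = 20.9
L_max = max([11.7, 9.2]) = 11.7
S (sum of others) = 20.9 - 11.7 = 9.2
min_reach = max(0, 11.7 - 9.2) = max(0, 2.5) = 2.5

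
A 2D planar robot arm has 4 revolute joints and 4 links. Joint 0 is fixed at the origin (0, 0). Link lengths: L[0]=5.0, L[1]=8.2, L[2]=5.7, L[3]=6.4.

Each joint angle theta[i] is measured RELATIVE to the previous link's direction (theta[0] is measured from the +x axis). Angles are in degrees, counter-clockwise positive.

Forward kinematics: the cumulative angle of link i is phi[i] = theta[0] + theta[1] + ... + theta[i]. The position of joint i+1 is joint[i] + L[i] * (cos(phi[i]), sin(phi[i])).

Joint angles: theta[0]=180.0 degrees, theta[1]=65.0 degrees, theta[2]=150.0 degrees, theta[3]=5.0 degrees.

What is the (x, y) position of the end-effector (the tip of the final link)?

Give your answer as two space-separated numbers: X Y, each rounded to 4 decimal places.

joint[0] = (0.0000, 0.0000)  (base)
link 0: phi[0] = 180 = 180 deg
  cos(180 deg) = -1.0000, sin(180 deg) = 0.0000
  joint[1] = (0.0000, 0.0000) + 5 * (-1.0000, 0.0000) = (0.0000 + -5.0000, 0.0000 + 0.0000) = (-5.0000, 0.0000)
link 1: phi[1] = 180 + 65 = 245 deg
  cos(245 deg) = -0.4226, sin(245 deg) = -0.9063
  joint[2] = (-5.0000, 0.0000) + 8.2 * (-0.4226, -0.9063) = (-5.0000 + -3.4655, 0.0000 + -7.4317) = (-8.4655, -7.4317)
link 2: phi[2] = 180 + 65 + 150 = 395 deg
  cos(395 deg) = 0.8192, sin(395 deg) = 0.5736
  joint[3] = (-8.4655, -7.4317) + 5.7 * (0.8192, 0.5736) = (-8.4655 + 4.6692, -7.4317 + 3.2694) = (-3.7963, -4.1623)
link 3: phi[3] = 180 + 65 + 150 + 5 = 400 deg
  cos(400 deg) = 0.7660, sin(400 deg) = 0.6428
  joint[4] = (-3.7963, -4.1623) + 6.4 * (0.7660, 0.6428) = (-3.7963 + 4.9027, -4.1623 + 4.1138) = (1.1064, -0.0485)
End effector: (1.1064, -0.0485)

Answer: 1.1064 -0.0485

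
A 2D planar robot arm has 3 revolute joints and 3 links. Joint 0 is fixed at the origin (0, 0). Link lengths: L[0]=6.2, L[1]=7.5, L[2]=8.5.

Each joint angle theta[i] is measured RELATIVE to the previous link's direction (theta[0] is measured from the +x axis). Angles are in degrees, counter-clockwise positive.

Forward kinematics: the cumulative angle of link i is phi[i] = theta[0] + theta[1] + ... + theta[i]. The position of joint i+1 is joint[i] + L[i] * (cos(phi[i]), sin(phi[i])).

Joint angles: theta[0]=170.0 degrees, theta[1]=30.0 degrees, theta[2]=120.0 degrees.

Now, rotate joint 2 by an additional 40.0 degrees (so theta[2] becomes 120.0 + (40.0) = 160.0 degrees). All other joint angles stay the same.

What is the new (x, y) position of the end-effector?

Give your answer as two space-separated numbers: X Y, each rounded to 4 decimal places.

Answer: -4.6535 -1.4885

Derivation:
joint[0] = (0.0000, 0.0000)  (base)
link 0: phi[0] = 170 = 170 deg
  cos(170 deg) = -0.9848, sin(170 deg) = 0.1736
  joint[1] = (0.0000, 0.0000) + 6.2 * (-0.9848, 0.1736) = (0.0000 + -6.1058, 0.0000 + 1.0766) = (-6.1058, 1.0766)
link 1: phi[1] = 170 + 30 = 200 deg
  cos(200 deg) = -0.9397, sin(200 deg) = -0.3420
  joint[2] = (-6.1058, 1.0766) + 7.5 * (-0.9397, -0.3420) = (-6.1058 + -7.0477, 1.0766 + -2.5652) = (-13.1535, -1.4885)
link 2: phi[2] = 170 + 30 + 160 = 360 deg
  cos(360 deg) = 1.0000, sin(360 deg) = -0.0000
  joint[3] = (-13.1535, -1.4885) + 8.5 * (1.0000, -0.0000) = (-13.1535 + 8.5000, -1.4885 + -0.0000) = (-4.6535, -1.4885)
End effector: (-4.6535, -1.4885)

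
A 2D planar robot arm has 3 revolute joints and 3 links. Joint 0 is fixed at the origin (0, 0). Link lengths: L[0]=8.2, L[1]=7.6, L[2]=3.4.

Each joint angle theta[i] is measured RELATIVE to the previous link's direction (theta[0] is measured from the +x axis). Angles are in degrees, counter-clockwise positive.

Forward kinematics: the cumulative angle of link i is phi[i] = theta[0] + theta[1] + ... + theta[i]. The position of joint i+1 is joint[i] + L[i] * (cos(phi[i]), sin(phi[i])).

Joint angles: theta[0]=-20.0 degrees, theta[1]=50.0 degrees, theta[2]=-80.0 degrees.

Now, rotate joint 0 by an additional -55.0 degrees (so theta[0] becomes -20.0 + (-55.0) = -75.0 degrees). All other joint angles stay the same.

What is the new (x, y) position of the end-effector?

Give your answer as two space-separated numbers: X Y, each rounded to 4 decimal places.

Answer: 8.1303 -14.4166

Derivation:
joint[0] = (0.0000, 0.0000)  (base)
link 0: phi[0] = -75 = -75 deg
  cos(-75 deg) = 0.2588, sin(-75 deg) = -0.9659
  joint[1] = (0.0000, 0.0000) + 8.2 * (0.2588, -0.9659) = (0.0000 + 2.1223, 0.0000 + -7.9206) = (2.1223, -7.9206)
link 1: phi[1] = -75 + 50 = -25 deg
  cos(-25 deg) = 0.9063, sin(-25 deg) = -0.4226
  joint[2] = (2.1223, -7.9206) + 7.6 * (0.9063, -0.4226) = (2.1223 + 6.8879, -7.9206 + -3.2119) = (9.0103, -11.1325)
link 2: phi[2] = -75 + 50 + -80 = -105 deg
  cos(-105 deg) = -0.2588, sin(-105 deg) = -0.9659
  joint[3] = (9.0103, -11.1325) + 3.4 * (-0.2588, -0.9659) = (9.0103 + -0.8800, -11.1325 + -3.2841) = (8.1303, -14.4166)
End effector: (8.1303, -14.4166)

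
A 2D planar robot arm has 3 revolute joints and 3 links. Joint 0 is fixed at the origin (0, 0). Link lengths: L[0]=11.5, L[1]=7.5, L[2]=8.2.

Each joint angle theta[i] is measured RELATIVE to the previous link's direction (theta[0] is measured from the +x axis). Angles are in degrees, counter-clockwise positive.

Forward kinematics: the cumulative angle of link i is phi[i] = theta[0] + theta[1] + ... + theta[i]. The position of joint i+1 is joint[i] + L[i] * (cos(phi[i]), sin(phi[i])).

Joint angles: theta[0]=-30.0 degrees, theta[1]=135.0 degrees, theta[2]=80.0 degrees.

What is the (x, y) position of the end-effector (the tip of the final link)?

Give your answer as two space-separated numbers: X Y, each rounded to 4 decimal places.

joint[0] = (0.0000, 0.0000)  (base)
link 0: phi[0] = -30 = -30 deg
  cos(-30 deg) = 0.8660, sin(-30 deg) = -0.5000
  joint[1] = (0.0000, 0.0000) + 11.5 * (0.8660, -0.5000) = (0.0000 + 9.9593, 0.0000 + -5.7500) = (9.9593, -5.7500)
link 1: phi[1] = -30 + 135 = 105 deg
  cos(105 deg) = -0.2588, sin(105 deg) = 0.9659
  joint[2] = (9.9593, -5.7500) + 7.5 * (-0.2588, 0.9659) = (9.9593 + -1.9411, -5.7500 + 7.2444) = (8.0181, 1.4944)
link 2: phi[2] = -30 + 135 + 80 = 185 deg
  cos(185 deg) = -0.9962, sin(185 deg) = -0.0872
  joint[3] = (8.0181, 1.4944) + 8.2 * (-0.9962, -0.0872) = (8.0181 + -8.1688, 1.4944 + -0.7147) = (-0.1506, 0.7798)
End effector: (-0.1506, 0.7798)

Answer: -0.1506 0.7798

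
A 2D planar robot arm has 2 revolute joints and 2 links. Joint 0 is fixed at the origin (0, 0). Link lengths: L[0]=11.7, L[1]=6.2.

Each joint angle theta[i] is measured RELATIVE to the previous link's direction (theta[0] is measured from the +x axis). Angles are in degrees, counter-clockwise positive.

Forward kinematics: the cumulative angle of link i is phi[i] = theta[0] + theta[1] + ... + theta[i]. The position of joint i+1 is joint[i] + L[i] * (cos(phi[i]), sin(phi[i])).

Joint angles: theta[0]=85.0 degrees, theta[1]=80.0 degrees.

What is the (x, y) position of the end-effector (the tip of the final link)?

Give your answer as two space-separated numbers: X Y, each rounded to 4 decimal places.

joint[0] = (0.0000, 0.0000)  (base)
link 0: phi[0] = 85 = 85 deg
  cos(85 deg) = 0.0872, sin(85 deg) = 0.9962
  joint[1] = (0.0000, 0.0000) + 11.7 * (0.0872, 0.9962) = (0.0000 + 1.0197, 0.0000 + 11.6555) = (1.0197, 11.6555)
link 1: phi[1] = 85 + 80 = 165 deg
  cos(165 deg) = -0.9659, sin(165 deg) = 0.2588
  joint[2] = (1.0197, 11.6555) + 6.2 * (-0.9659, 0.2588) = (1.0197 + -5.9887, 11.6555 + 1.6047) = (-4.9690, 13.2602)
End effector: (-4.9690, 13.2602)

Answer: -4.9690 13.2602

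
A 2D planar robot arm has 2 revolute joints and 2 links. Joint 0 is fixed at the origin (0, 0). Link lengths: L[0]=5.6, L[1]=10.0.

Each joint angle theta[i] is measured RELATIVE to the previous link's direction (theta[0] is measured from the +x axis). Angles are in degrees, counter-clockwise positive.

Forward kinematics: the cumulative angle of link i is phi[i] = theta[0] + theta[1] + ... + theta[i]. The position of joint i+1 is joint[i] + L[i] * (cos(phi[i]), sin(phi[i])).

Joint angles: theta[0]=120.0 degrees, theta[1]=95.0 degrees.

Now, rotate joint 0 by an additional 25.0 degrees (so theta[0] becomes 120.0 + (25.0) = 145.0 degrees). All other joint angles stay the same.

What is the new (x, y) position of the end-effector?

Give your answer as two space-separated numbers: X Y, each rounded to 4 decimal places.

joint[0] = (0.0000, 0.0000)  (base)
link 0: phi[0] = 145 = 145 deg
  cos(145 deg) = -0.8192, sin(145 deg) = 0.5736
  joint[1] = (0.0000, 0.0000) + 5.6 * (-0.8192, 0.5736) = (0.0000 + -4.5873, 0.0000 + 3.2120) = (-4.5873, 3.2120)
link 1: phi[1] = 145 + 95 = 240 deg
  cos(240 deg) = -0.5000, sin(240 deg) = -0.8660
  joint[2] = (-4.5873, 3.2120) + 10 * (-0.5000, -0.8660) = (-4.5873 + -5.0000, 3.2120 + -8.6603) = (-9.5873, -5.4482)
End effector: (-9.5873, -5.4482)

Answer: -9.5873 -5.4482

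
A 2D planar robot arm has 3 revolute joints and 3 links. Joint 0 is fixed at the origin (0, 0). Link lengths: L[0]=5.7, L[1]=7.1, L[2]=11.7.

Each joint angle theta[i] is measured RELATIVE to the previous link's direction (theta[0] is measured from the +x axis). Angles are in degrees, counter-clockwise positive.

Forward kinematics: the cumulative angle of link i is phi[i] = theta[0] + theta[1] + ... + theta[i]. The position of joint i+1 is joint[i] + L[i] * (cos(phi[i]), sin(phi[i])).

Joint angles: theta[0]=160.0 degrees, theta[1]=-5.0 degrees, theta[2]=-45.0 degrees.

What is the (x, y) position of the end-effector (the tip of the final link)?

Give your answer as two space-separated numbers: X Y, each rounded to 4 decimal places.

Answer: -15.7927 15.9445

Derivation:
joint[0] = (0.0000, 0.0000)  (base)
link 0: phi[0] = 160 = 160 deg
  cos(160 deg) = -0.9397, sin(160 deg) = 0.3420
  joint[1] = (0.0000, 0.0000) + 5.7 * (-0.9397, 0.3420) = (0.0000 + -5.3562, 0.0000 + 1.9495) = (-5.3562, 1.9495)
link 1: phi[1] = 160 + -5 = 155 deg
  cos(155 deg) = -0.9063, sin(155 deg) = 0.4226
  joint[2] = (-5.3562, 1.9495) + 7.1 * (-0.9063, 0.4226) = (-5.3562 + -6.4348, 1.9495 + 3.0006) = (-11.7910, 4.9501)
link 2: phi[2] = 160 + -5 + -45 = 110 deg
  cos(110 deg) = -0.3420, sin(110 deg) = 0.9397
  joint[3] = (-11.7910, 4.9501) + 11.7 * (-0.3420, 0.9397) = (-11.7910 + -4.0016, 4.9501 + 10.9944) = (-15.7927, 15.9445)
End effector: (-15.7927, 15.9445)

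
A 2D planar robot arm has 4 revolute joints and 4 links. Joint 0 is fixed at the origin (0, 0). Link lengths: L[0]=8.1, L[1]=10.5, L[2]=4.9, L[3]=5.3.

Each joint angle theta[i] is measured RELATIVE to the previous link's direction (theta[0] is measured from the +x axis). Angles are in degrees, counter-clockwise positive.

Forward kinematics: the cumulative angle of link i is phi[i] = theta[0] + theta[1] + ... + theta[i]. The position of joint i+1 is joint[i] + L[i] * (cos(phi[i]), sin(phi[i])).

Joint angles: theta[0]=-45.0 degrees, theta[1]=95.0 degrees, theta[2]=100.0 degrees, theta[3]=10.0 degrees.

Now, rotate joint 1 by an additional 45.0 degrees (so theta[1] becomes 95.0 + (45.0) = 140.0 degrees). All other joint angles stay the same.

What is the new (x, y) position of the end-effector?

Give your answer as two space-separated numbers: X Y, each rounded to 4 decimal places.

joint[0] = (0.0000, 0.0000)  (base)
link 0: phi[0] = -45 = -45 deg
  cos(-45 deg) = 0.7071, sin(-45 deg) = -0.7071
  joint[1] = (0.0000, 0.0000) + 8.1 * (0.7071, -0.7071) = (0.0000 + 5.7276, 0.0000 + -5.7276) = (5.7276, -5.7276)
link 1: phi[1] = -45 + 140 = 95 deg
  cos(95 deg) = -0.0872, sin(95 deg) = 0.9962
  joint[2] = (5.7276, -5.7276) + 10.5 * (-0.0872, 0.9962) = (5.7276 + -0.9151, -5.7276 + 10.4600) = (4.8124, 4.7325)
link 2: phi[2] = -45 + 140 + 100 = 195 deg
  cos(195 deg) = -0.9659, sin(195 deg) = -0.2588
  joint[3] = (4.8124, 4.7325) + 4.9 * (-0.9659, -0.2588) = (4.8124 + -4.7330, 4.7325 + -1.2682) = (0.0794, 3.4643)
link 3: phi[3] = -45 + 140 + 100 + 10 = 205 deg
  cos(205 deg) = -0.9063, sin(205 deg) = -0.4226
  joint[4] = (0.0794, 3.4643) + 5.3 * (-0.9063, -0.4226) = (0.0794 + -4.8034, 3.4643 + -2.2399) = (-4.7240, 1.2244)
End effector: (-4.7240, 1.2244)

Answer: -4.7240 1.2244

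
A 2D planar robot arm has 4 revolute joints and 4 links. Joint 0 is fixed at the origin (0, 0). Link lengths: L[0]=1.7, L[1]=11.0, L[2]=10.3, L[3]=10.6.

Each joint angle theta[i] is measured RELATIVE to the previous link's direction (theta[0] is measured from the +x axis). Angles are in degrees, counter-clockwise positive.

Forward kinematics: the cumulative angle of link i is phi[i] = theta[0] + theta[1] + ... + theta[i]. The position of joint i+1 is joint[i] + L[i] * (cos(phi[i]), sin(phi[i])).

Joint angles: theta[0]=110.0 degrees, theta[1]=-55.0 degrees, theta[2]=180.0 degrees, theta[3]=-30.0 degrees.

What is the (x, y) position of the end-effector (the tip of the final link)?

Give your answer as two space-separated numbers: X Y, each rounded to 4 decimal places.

joint[0] = (0.0000, 0.0000)  (base)
link 0: phi[0] = 110 = 110 deg
  cos(110 deg) = -0.3420, sin(110 deg) = 0.9397
  joint[1] = (0.0000, 0.0000) + 1.7 * (-0.3420, 0.9397) = (0.0000 + -0.5814, 0.0000 + 1.5975) = (-0.5814, 1.5975)
link 1: phi[1] = 110 + -55 = 55 deg
  cos(55 deg) = 0.5736, sin(55 deg) = 0.8192
  joint[2] = (-0.5814, 1.5975) + 11 * (0.5736, 0.8192) = (-0.5814 + 6.3093, 1.5975 + 9.0107) = (5.7279, 10.6081)
link 2: phi[2] = 110 + -55 + 180 = 235 deg
  cos(235 deg) = -0.5736, sin(235 deg) = -0.8192
  joint[3] = (5.7279, 10.6081) + 10.3 * (-0.5736, -0.8192) = (5.7279 + -5.9078, 10.6081 + -8.4373) = (-0.1799, 2.1709)
link 3: phi[3] = 110 + -55 + 180 + -30 = 205 deg
  cos(205 deg) = -0.9063, sin(205 deg) = -0.4226
  joint[4] = (-0.1799, 2.1709) + 10.6 * (-0.9063, -0.4226) = (-0.1799 + -9.6069, 2.1709 + -4.4798) = (-9.7868, -2.3089)
End effector: (-9.7868, -2.3089)

Answer: -9.7868 -2.3089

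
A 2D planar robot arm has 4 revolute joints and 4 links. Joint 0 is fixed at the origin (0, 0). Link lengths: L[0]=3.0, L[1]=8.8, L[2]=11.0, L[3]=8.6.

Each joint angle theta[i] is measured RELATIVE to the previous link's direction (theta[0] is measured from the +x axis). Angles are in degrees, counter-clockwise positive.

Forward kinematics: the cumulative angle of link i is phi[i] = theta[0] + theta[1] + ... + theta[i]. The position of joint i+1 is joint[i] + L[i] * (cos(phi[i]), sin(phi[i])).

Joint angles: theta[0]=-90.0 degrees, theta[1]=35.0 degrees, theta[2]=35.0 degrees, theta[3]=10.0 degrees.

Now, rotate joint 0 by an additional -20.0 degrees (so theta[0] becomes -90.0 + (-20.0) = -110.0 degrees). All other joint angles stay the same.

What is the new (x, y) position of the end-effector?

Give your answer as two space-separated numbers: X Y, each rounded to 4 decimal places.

joint[0] = (0.0000, 0.0000)  (base)
link 0: phi[0] = -110 = -110 deg
  cos(-110 deg) = -0.3420, sin(-110 deg) = -0.9397
  joint[1] = (0.0000, 0.0000) + 3 * (-0.3420, -0.9397) = (0.0000 + -1.0261, 0.0000 + -2.8191) = (-1.0261, -2.8191)
link 1: phi[1] = -110 + 35 = -75 deg
  cos(-75 deg) = 0.2588, sin(-75 deg) = -0.9659
  joint[2] = (-1.0261, -2.8191) + 8.8 * (0.2588, -0.9659) = (-1.0261 + 2.2776, -2.8191 + -8.5001) = (1.2515, -11.3192)
link 2: phi[2] = -110 + 35 + 35 = -40 deg
  cos(-40 deg) = 0.7660, sin(-40 deg) = -0.6428
  joint[3] = (1.2515, -11.3192) + 11 * (0.7660, -0.6428) = (1.2515 + 8.4265, -11.3192 + -7.0707) = (9.6780, -18.3899)
link 3: phi[3] = -110 + 35 + 35 + 10 = -30 deg
  cos(-30 deg) = 0.8660, sin(-30 deg) = -0.5000
  joint[4] = (9.6780, -18.3899) + 8.6 * (0.8660, -0.5000) = (9.6780 + 7.4478, -18.3899 + -4.3000) = (17.1259, -22.6899)
End effector: (17.1259, -22.6899)

Answer: 17.1259 -22.6899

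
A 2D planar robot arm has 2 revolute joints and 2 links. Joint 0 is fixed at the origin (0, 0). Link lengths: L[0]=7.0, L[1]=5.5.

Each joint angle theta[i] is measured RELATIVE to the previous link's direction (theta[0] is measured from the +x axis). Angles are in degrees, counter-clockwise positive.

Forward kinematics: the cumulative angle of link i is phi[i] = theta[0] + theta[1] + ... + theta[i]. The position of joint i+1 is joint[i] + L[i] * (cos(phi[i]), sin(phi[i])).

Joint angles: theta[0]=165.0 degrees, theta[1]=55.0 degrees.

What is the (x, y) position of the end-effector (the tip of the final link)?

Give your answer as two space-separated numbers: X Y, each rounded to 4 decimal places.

Answer: -10.9747 -1.7236

Derivation:
joint[0] = (0.0000, 0.0000)  (base)
link 0: phi[0] = 165 = 165 deg
  cos(165 deg) = -0.9659, sin(165 deg) = 0.2588
  joint[1] = (0.0000, 0.0000) + 7 * (-0.9659, 0.2588) = (0.0000 + -6.7615, 0.0000 + 1.8117) = (-6.7615, 1.8117)
link 1: phi[1] = 165 + 55 = 220 deg
  cos(220 deg) = -0.7660, sin(220 deg) = -0.6428
  joint[2] = (-6.7615, 1.8117) + 5.5 * (-0.7660, -0.6428) = (-6.7615 + -4.2132, 1.8117 + -3.5353) = (-10.9747, -1.7236)
End effector: (-10.9747, -1.7236)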